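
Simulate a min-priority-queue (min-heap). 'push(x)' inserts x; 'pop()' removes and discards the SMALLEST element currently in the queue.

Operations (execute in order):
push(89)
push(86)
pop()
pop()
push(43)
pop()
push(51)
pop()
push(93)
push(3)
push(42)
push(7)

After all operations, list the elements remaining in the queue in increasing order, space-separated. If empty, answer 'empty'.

push(89): heap contents = [89]
push(86): heap contents = [86, 89]
pop() → 86: heap contents = [89]
pop() → 89: heap contents = []
push(43): heap contents = [43]
pop() → 43: heap contents = []
push(51): heap contents = [51]
pop() → 51: heap contents = []
push(93): heap contents = [93]
push(3): heap contents = [3, 93]
push(42): heap contents = [3, 42, 93]
push(7): heap contents = [3, 7, 42, 93]

Answer: 3 7 42 93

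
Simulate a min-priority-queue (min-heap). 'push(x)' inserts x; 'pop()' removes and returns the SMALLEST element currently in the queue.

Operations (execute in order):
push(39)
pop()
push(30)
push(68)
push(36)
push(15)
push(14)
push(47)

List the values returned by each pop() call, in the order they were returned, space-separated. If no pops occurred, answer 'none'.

push(39): heap contents = [39]
pop() → 39: heap contents = []
push(30): heap contents = [30]
push(68): heap contents = [30, 68]
push(36): heap contents = [30, 36, 68]
push(15): heap contents = [15, 30, 36, 68]
push(14): heap contents = [14, 15, 30, 36, 68]
push(47): heap contents = [14, 15, 30, 36, 47, 68]

Answer: 39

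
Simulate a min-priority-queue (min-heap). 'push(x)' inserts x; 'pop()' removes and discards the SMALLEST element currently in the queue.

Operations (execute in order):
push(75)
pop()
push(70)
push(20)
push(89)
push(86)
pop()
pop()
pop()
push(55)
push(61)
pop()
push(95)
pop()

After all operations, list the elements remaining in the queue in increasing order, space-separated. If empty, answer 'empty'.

Answer: 89 95

Derivation:
push(75): heap contents = [75]
pop() → 75: heap contents = []
push(70): heap contents = [70]
push(20): heap contents = [20, 70]
push(89): heap contents = [20, 70, 89]
push(86): heap contents = [20, 70, 86, 89]
pop() → 20: heap contents = [70, 86, 89]
pop() → 70: heap contents = [86, 89]
pop() → 86: heap contents = [89]
push(55): heap contents = [55, 89]
push(61): heap contents = [55, 61, 89]
pop() → 55: heap contents = [61, 89]
push(95): heap contents = [61, 89, 95]
pop() → 61: heap contents = [89, 95]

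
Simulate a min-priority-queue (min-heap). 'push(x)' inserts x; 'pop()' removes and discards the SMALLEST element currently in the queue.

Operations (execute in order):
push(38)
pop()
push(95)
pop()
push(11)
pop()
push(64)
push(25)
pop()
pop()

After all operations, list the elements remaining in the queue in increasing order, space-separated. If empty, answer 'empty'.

push(38): heap contents = [38]
pop() → 38: heap contents = []
push(95): heap contents = [95]
pop() → 95: heap contents = []
push(11): heap contents = [11]
pop() → 11: heap contents = []
push(64): heap contents = [64]
push(25): heap contents = [25, 64]
pop() → 25: heap contents = [64]
pop() → 64: heap contents = []

Answer: empty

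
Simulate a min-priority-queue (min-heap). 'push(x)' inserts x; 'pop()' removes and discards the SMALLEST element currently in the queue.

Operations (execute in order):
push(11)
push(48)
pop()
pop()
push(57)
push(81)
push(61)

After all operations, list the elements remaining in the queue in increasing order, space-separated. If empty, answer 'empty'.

push(11): heap contents = [11]
push(48): heap contents = [11, 48]
pop() → 11: heap contents = [48]
pop() → 48: heap contents = []
push(57): heap contents = [57]
push(81): heap contents = [57, 81]
push(61): heap contents = [57, 61, 81]

Answer: 57 61 81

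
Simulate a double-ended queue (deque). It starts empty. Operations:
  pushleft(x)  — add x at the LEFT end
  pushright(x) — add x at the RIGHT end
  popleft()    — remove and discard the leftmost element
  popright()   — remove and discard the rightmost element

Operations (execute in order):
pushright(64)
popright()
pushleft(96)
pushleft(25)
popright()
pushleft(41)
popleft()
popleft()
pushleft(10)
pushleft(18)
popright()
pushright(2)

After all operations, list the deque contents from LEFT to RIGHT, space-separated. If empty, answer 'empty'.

pushright(64): [64]
popright(): []
pushleft(96): [96]
pushleft(25): [25, 96]
popright(): [25]
pushleft(41): [41, 25]
popleft(): [25]
popleft(): []
pushleft(10): [10]
pushleft(18): [18, 10]
popright(): [18]
pushright(2): [18, 2]

Answer: 18 2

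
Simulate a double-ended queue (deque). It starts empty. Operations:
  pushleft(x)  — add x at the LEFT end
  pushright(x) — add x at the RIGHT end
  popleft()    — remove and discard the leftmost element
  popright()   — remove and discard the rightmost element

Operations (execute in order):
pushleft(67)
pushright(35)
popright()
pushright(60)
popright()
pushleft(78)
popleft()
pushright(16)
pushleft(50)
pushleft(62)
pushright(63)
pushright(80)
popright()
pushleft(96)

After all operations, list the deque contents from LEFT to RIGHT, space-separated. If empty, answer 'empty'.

pushleft(67): [67]
pushright(35): [67, 35]
popright(): [67]
pushright(60): [67, 60]
popright(): [67]
pushleft(78): [78, 67]
popleft(): [67]
pushright(16): [67, 16]
pushleft(50): [50, 67, 16]
pushleft(62): [62, 50, 67, 16]
pushright(63): [62, 50, 67, 16, 63]
pushright(80): [62, 50, 67, 16, 63, 80]
popright(): [62, 50, 67, 16, 63]
pushleft(96): [96, 62, 50, 67, 16, 63]

Answer: 96 62 50 67 16 63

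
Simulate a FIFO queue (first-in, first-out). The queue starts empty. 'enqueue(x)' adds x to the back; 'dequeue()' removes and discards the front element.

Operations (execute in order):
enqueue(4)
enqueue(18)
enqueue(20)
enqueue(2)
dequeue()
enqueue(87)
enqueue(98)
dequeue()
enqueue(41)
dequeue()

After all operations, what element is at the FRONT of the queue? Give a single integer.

enqueue(4): queue = [4]
enqueue(18): queue = [4, 18]
enqueue(20): queue = [4, 18, 20]
enqueue(2): queue = [4, 18, 20, 2]
dequeue(): queue = [18, 20, 2]
enqueue(87): queue = [18, 20, 2, 87]
enqueue(98): queue = [18, 20, 2, 87, 98]
dequeue(): queue = [20, 2, 87, 98]
enqueue(41): queue = [20, 2, 87, 98, 41]
dequeue(): queue = [2, 87, 98, 41]

Answer: 2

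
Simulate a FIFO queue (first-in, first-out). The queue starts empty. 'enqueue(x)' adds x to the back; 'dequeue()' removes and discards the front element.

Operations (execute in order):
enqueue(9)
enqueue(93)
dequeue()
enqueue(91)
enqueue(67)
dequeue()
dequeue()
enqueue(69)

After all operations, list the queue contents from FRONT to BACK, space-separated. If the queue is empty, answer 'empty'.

enqueue(9): [9]
enqueue(93): [9, 93]
dequeue(): [93]
enqueue(91): [93, 91]
enqueue(67): [93, 91, 67]
dequeue(): [91, 67]
dequeue(): [67]
enqueue(69): [67, 69]

Answer: 67 69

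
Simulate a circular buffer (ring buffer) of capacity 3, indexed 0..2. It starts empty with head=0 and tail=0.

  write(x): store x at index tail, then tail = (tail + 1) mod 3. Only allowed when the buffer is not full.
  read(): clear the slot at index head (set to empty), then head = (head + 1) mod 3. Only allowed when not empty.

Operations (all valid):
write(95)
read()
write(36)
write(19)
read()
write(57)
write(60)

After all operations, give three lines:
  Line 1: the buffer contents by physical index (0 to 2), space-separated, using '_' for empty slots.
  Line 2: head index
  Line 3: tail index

Answer: 57 60 19
2
2

Derivation:
write(95): buf=[95 _ _], head=0, tail=1, size=1
read(): buf=[_ _ _], head=1, tail=1, size=0
write(36): buf=[_ 36 _], head=1, tail=2, size=1
write(19): buf=[_ 36 19], head=1, tail=0, size=2
read(): buf=[_ _ 19], head=2, tail=0, size=1
write(57): buf=[57 _ 19], head=2, tail=1, size=2
write(60): buf=[57 60 19], head=2, tail=2, size=3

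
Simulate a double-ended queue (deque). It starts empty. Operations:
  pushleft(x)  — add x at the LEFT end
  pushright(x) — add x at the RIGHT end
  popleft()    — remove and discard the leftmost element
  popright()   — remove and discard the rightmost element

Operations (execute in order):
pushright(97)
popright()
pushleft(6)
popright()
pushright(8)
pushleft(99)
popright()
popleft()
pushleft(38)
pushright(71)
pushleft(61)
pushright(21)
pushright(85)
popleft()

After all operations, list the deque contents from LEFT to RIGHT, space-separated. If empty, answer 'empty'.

pushright(97): [97]
popright(): []
pushleft(6): [6]
popright(): []
pushright(8): [8]
pushleft(99): [99, 8]
popright(): [99]
popleft(): []
pushleft(38): [38]
pushright(71): [38, 71]
pushleft(61): [61, 38, 71]
pushright(21): [61, 38, 71, 21]
pushright(85): [61, 38, 71, 21, 85]
popleft(): [38, 71, 21, 85]

Answer: 38 71 21 85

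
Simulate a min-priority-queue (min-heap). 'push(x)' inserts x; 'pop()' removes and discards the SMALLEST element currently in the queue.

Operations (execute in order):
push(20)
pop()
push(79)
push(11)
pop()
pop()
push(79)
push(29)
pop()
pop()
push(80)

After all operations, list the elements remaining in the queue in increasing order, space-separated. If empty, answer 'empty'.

push(20): heap contents = [20]
pop() → 20: heap contents = []
push(79): heap contents = [79]
push(11): heap contents = [11, 79]
pop() → 11: heap contents = [79]
pop() → 79: heap contents = []
push(79): heap contents = [79]
push(29): heap contents = [29, 79]
pop() → 29: heap contents = [79]
pop() → 79: heap contents = []
push(80): heap contents = [80]

Answer: 80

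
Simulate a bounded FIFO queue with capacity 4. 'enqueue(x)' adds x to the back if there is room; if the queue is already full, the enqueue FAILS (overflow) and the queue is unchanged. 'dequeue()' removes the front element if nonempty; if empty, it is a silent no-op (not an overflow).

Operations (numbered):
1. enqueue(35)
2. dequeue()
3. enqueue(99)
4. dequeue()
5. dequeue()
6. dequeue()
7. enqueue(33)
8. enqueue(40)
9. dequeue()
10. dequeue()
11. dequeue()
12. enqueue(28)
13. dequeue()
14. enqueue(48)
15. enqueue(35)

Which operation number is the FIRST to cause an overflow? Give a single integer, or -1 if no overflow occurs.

1. enqueue(35): size=1
2. dequeue(): size=0
3. enqueue(99): size=1
4. dequeue(): size=0
5. dequeue(): empty, no-op, size=0
6. dequeue(): empty, no-op, size=0
7. enqueue(33): size=1
8. enqueue(40): size=2
9. dequeue(): size=1
10. dequeue(): size=0
11. dequeue(): empty, no-op, size=0
12. enqueue(28): size=1
13. dequeue(): size=0
14. enqueue(48): size=1
15. enqueue(35): size=2

Answer: -1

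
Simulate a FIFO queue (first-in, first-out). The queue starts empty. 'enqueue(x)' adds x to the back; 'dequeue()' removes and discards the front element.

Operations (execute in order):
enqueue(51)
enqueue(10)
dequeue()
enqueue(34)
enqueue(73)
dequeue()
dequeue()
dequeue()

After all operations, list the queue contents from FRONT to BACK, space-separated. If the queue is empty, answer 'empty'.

enqueue(51): [51]
enqueue(10): [51, 10]
dequeue(): [10]
enqueue(34): [10, 34]
enqueue(73): [10, 34, 73]
dequeue(): [34, 73]
dequeue(): [73]
dequeue(): []

Answer: empty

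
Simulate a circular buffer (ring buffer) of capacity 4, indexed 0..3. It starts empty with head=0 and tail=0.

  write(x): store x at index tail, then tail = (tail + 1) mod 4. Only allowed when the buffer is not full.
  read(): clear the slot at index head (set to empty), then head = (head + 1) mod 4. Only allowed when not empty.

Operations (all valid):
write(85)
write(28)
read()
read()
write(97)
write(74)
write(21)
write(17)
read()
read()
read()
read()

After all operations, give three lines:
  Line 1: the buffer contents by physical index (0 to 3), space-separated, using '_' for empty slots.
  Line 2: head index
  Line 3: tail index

write(85): buf=[85 _ _ _], head=0, tail=1, size=1
write(28): buf=[85 28 _ _], head=0, tail=2, size=2
read(): buf=[_ 28 _ _], head=1, tail=2, size=1
read(): buf=[_ _ _ _], head=2, tail=2, size=0
write(97): buf=[_ _ 97 _], head=2, tail=3, size=1
write(74): buf=[_ _ 97 74], head=2, tail=0, size=2
write(21): buf=[21 _ 97 74], head=2, tail=1, size=3
write(17): buf=[21 17 97 74], head=2, tail=2, size=4
read(): buf=[21 17 _ 74], head=3, tail=2, size=3
read(): buf=[21 17 _ _], head=0, tail=2, size=2
read(): buf=[_ 17 _ _], head=1, tail=2, size=1
read(): buf=[_ _ _ _], head=2, tail=2, size=0

Answer: _ _ _ _
2
2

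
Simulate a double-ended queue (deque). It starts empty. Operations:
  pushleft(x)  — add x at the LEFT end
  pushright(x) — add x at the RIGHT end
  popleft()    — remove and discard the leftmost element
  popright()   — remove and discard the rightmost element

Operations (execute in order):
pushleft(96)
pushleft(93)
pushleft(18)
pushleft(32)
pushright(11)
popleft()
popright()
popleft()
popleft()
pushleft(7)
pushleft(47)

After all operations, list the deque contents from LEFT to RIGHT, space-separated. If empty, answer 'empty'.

pushleft(96): [96]
pushleft(93): [93, 96]
pushleft(18): [18, 93, 96]
pushleft(32): [32, 18, 93, 96]
pushright(11): [32, 18, 93, 96, 11]
popleft(): [18, 93, 96, 11]
popright(): [18, 93, 96]
popleft(): [93, 96]
popleft(): [96]
pushleft(7): [7, 96]
pushleft(47): [47, 7, 96]

Answer: 47 7 96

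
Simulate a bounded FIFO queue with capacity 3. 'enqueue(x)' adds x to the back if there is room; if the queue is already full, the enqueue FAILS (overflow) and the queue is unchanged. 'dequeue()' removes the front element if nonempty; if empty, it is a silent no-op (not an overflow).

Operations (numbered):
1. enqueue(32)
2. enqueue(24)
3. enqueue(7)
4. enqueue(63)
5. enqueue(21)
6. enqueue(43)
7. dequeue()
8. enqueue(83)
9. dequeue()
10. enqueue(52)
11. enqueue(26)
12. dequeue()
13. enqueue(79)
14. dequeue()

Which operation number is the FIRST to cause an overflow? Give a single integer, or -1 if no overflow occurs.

Answer: 4

Derivation:
1. enqueue(32): size=1
2. enqueue(24): size=2
3. enqueue(7): size=3
4. enqueue(63): size=3=cap → OVERFLOW (fail)
5. enqueue(21): size=3=cap → OVERFLOW (fail)
6. enqueue(43): size=3=cap → OVERFLOW (fail)
7. dequeue(): size=2
8. enqueue(83): size=3
9. dequeue(): size=2
10. enqueue(52): size=3
11. enqueue(26): size=3=cap → OVERFLOW (fail)
12. dequeue(): size=2
13. enqueue(79): size=3
14. dequeue(): size=2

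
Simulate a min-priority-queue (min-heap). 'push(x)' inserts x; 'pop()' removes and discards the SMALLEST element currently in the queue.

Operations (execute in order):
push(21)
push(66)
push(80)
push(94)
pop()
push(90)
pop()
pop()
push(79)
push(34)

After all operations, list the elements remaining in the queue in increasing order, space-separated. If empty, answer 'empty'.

push(21): heap contents = [21]
push(66): heap contents = [21, 66]
push(80): heap contents = [21, 66, 80]
push(94): heap contents = [21, 66, 80, 94]
pop() → 21: heap contents = [66, 80, 94]
push(90): heap contents = [66, 80, 90, 94]
pop() → 66: heap contents = [80, 90, 94]
pop() → 80: heap contents = [90, 94]
push(79): heap contents = [79, 90, 94]
push(34): heap contents = [34, 79, 90, 94]

Answer: 34 79 90 94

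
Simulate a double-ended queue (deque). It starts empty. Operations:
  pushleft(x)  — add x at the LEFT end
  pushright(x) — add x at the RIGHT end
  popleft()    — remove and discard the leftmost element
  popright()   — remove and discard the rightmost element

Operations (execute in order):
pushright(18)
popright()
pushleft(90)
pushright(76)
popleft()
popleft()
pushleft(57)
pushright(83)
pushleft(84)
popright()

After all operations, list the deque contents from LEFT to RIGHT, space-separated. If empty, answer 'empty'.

pushright(18): [18]
popright(): []
pushleft(90): [90]
pushright(76): [90, 76]
popleft(): [76]
popleft(): []
pushleft(57): [57]
pushright(83): [57, 83]
pushleft(84): [84, 57, 83]
popright(): [84, 57]

Answer: 84 57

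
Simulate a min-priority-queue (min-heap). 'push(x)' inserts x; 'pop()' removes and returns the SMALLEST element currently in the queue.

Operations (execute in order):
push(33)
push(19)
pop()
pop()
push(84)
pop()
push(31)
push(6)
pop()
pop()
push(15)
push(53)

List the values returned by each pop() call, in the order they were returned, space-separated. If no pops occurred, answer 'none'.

Answer: 19 33 84 6 31

Derivation:
push(33): heap contents = [33]
push(19): heap contents = [19, 33]
pop() → 19: heap contents = [33]
pop() → 33: heap contents = []
push(84): heap contents = [84]
pop() → 84: heap contents = []
push(31): heap contents = [31]
push(6): heap contents = [6, 31]
pop() → 6: heap contents = [31]
pop() → 31: heap contents = []
push(15): heap contents = [15]
push(53): heap contents = [15, 53]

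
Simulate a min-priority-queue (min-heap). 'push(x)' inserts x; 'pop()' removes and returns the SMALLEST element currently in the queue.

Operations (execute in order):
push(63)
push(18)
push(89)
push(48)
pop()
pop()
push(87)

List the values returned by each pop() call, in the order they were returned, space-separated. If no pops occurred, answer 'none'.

push(63): heap contents = [63]
push(18): heap contents = [18, 63]
push(89): heap contents = [18, 63, 89]
push(48): heap contents = [18, 48, 63, 89]
pop() → 18: heap contents = [48, 63, 89]
pop() → 48: heap contents = [63, 89]
push(87): heap contents = [63, 87, 89]

Answer: 18 48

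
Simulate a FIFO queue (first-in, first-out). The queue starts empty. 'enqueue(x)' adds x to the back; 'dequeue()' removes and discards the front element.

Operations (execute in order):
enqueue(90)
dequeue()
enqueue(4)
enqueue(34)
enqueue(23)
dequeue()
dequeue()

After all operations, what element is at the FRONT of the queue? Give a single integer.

enqueue(90): queue = [90]
dequeue(): queue = []
enqueue(4): queue = [4]
enqueue(34): queue = [4, 34]
enqueue(23): queue = [4, 34, 23]
dequeue(): queue = [34, 23]
dequeue(): queue = [23]

Answer: 23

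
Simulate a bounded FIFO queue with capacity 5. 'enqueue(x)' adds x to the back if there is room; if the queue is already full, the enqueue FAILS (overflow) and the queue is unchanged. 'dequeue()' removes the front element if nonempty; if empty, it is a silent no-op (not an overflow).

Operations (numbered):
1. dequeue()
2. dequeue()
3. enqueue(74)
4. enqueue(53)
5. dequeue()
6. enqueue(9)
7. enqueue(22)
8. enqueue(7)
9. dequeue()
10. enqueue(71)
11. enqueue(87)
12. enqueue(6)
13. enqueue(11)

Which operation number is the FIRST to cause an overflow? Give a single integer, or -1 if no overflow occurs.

1. dequeue(): empty, no-op, size=0
2. dequeue(): empty, no-op, size=0
3. enqueue(74): size=1
4. enqueue(53): size=2
5. dequeue(): size=1
6. enqueue(9): size=2
7. enqueue(22): size=3
8. enqueue(7): size=4
9. dequeue(): size=3
10. enqueue(71): size=4
11. enqueue(87): size=5
12. enqueue(6): size=5=cap → OVERFLOW (fail)
13. enqueue(11): size=5=cap → OVERFLOW (fail)

Answer: 12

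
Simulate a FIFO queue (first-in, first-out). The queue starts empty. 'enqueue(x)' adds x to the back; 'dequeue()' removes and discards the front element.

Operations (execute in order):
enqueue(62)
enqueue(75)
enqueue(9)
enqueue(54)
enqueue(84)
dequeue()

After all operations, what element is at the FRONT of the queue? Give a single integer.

Answer: 75

Derivation:
enqueue(62): queue = [62]
enqueue(75): queue = [62, 75]
enqueue(9): queue = [62, 75, 9]
enqueue(54): queue = [62, 75, 9, 54]
enqueue(84): queue = [62, 75, 9, 54, 84]
dequeue(): queue = [75, 9, 54, 84]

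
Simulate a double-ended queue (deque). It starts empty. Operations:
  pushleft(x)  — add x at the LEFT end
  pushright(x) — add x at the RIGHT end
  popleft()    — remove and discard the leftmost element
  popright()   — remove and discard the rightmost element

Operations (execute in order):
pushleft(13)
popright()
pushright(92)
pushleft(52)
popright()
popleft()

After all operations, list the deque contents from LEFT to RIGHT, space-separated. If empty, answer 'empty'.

Answer: empty

Derivation:
pushleft(13): [13]
popright(): []
pushright(92): [92]
pushleft(52): [52, 92]
popright(): [52]
popleft(): []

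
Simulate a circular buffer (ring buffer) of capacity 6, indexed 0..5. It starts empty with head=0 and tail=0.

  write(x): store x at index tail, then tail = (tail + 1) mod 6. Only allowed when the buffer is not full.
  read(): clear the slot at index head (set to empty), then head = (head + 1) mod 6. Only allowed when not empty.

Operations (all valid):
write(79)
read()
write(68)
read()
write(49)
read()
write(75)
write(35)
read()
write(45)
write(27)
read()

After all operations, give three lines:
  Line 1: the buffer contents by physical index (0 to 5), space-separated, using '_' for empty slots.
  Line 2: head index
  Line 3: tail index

Answer: 27 _ _ _ _ 45
5
1

Derivation:
write(79): buf=[79 _ _ _ _ _], head=0, tail=1, size=1
read(): buf=[_ _ _ _ _ _], head=1, tail=1, size=0
write(68): buf=[_ 68 _ _ _ _], head=1, tail=2, size=1
read(): buf=[_ _ _ _ _ _], head=2, tail=2, size=0
write(49): buf=[_ _ 49 _ _ _], head=2, tail=3, size=1
read(): buf=[_ _ _ _ _ _], head=3, tail=3, size=0
write(75): buf=[_ _ _ 75 _ _], head=3, tail=4, size=1
write(35): buf=[_ _ _ 75 35 _], head=3, tail=5, size=2
read(): buf=[_ _ _ _ 35 _], head=4, tail=5, size=1
write(45): buf=[_ _ _ _ 35 45], head=4, tail=0, size=2
write(27): buf=[27 _ _ _ 35 45], head=4, tail=1, size=3
read(): buf=[27 _ _ _ _ 45], head=5, tail=1, size=2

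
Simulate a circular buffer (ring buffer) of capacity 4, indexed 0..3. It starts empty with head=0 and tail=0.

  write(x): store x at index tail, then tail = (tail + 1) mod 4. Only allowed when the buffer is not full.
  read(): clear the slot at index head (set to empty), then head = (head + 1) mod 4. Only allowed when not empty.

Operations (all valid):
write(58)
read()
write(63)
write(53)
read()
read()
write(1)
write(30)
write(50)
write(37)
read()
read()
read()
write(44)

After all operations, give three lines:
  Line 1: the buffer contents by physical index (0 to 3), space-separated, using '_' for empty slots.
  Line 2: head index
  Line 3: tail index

write(58): buf=[58 _ _ _], head=0, tail=1, size=1
read(): buf=[_ _ _ _], head=1, tail=1, size=0
write(63): buf=[_ 63 _ _], head=1, tail=2, size=1
write(53): buf=[_ 63 53 _], head=1, tail=3, size=2
read(): buf=[_ _ 53 _], head=2, tail=3, size=1
read(): buf=[_ _ _ _], head=3, tail=3, size=0
write(1): buf=[_ _ _ 1], head=3, tail=0, size=1
write(30): buf=[30 _ _ 1], head=3, tail=1, size=2
write(50): buf=[30 50 _ 1], head=3, tail=2, size=3
write(37): buf=[30 50 37 1], head=3, tail=3, size=4
read(): buf=[30 50 37 _], head=0, tail=3, size=3
read(): buf=[_ 50 37 _], head=1, tail=3, size=2
read(): buf=[_ _ 37 _], head=2, tail=3, size=1
write(44): buf=[_ _ 37 44], head=2, tail=0, size=2

Answer: _ _ 37 44
2
0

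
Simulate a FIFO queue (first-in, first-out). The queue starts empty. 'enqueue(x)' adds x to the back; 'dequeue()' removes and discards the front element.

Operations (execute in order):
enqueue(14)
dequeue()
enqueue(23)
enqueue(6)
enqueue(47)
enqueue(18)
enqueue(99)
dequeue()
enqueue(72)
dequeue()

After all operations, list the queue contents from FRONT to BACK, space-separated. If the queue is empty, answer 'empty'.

enqueue(14): [14]
dequeue(): []
enqueue(23): [23]
enqueue(6): [23, 6]
enqueue(47): [23, 6, 47]
enqueue(18): [23, 6, 47, 18]
enqueue(99): [23, 6, 47, 18, 99]
dequeue(): [6, 47, 18, 99]
enqueue(72): [6, 47, 18, 99, 72]
dequeue(): [47, 18, 99, 72]

Answer: 47 18 99 72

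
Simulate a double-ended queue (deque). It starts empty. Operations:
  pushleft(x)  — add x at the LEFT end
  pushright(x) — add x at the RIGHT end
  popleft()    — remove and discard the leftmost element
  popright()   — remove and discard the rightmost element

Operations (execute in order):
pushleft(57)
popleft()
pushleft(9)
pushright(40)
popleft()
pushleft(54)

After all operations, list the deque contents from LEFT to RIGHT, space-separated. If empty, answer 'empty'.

Answer: 54 40

Derivation:
pushleft(57): [57]
popleft(): []
pushleft(9): [9]
pushright(40): [9, 40]
popleft(): [40]
pushleft(54): [54, 40]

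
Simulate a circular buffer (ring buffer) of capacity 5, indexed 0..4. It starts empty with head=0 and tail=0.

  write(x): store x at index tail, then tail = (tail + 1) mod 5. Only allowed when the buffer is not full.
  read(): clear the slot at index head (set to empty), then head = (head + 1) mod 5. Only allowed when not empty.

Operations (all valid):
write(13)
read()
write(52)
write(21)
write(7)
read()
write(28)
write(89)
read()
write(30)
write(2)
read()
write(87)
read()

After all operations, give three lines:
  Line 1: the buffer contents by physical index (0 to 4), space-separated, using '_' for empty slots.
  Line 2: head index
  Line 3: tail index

write(13): buf=[13 _ _ _ _], head=0, tail=1, size=1
read(): buf=[_ _ _ _ _], head=1, tail=1, size=0
write(52): buf=[_ 52 _ _ _], head=1, tail=2, size=1
write(21): buf=[_ 52 21 _ _], head=1, tail=3, size=2
write(7): buf=[_ 52 21 7 _], head=1, tail=4, size=3
read(): buf=[_ _ 21 7 _], head=2, tail=4, size=2
write(28): buf=[_ _ 21 7 28], head=2, tail=0, size=3
write(89): buf=[89 _ 21 7 28], head=2, tail=1, size=4
read(): buf=[89 _ _ 7 28], head=3, tail=1, size=3
write(30): buf=[89 30 _ 7 28], head=3, tail=2, size=4
write(2): buf=[89 30 2 7 28], head=3, tail=3, size=5
read(): buf=[89 30 2 _ 28], head=4, tail=3, size=4
write(87): buf=[89 30 2 87 28], head=4, tail=4, size=5
read(): buf=[89 30 2 87 _], head=0, tail=4, size=4

Answer: 89 30 2 87 _
0
4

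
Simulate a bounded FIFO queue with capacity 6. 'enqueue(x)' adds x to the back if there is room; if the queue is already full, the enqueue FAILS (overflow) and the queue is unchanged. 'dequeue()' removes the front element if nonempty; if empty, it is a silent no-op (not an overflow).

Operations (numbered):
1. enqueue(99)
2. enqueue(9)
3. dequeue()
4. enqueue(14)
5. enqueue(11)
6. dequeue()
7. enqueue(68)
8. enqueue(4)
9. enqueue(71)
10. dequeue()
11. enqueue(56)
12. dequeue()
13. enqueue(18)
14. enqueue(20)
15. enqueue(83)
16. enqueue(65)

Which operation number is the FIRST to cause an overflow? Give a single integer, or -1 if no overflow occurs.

Answer: 15

Derivation:
1. enqueue(99): size=1
2. enqueue(9): size=2
3. dequeue(): size=1
4. enqueue(14): size=2
5. enqueue(11): size=3
6. dequeue(): size=2
7. enqueue(68): size=3
8. enqueue(4): size=4
9. enqueue(71): size=5
10. dequeue(): size=4
11. enqueue(56): size=5
12. dequeue(): size=4
13. enqueue(18): size=5
14. enqueue(20): size=6
15. enqueue(83): size=6=cap → OVERFLOW (fail)
16. enqueue(65): size=6=cap → OVERFLOW (fail)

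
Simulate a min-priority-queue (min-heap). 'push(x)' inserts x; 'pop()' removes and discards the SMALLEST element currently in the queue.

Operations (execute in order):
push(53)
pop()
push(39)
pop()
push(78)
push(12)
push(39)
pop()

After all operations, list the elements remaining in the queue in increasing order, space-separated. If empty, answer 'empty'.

Answer: 39 78

Derivation:
push(53): heap contents = [53]
pop() → 53: heap contents = []
push(39): heap contents = [39]
pop() → 39: heap contents = []
push(78): heap contents = [78]
push(12): heap contents = [12, 78]
push(39): heap contents = [12, 39, 78]
pop() → 12: heap contents = [39, 78]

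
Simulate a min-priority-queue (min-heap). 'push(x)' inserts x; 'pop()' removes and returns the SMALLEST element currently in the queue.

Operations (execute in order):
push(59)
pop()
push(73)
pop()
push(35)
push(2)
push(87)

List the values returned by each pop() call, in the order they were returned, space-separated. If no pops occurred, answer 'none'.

push(59): heap contents = [59]
pop() → 59: heap contents = []
push(73): heap contents = [73]
pop() → 73: heap contents = []
push(35): heap contents = [35]
push(2): heap contents = [2, 35]
push(87): heap contents = [2, 35, 87]

Answer: 59 73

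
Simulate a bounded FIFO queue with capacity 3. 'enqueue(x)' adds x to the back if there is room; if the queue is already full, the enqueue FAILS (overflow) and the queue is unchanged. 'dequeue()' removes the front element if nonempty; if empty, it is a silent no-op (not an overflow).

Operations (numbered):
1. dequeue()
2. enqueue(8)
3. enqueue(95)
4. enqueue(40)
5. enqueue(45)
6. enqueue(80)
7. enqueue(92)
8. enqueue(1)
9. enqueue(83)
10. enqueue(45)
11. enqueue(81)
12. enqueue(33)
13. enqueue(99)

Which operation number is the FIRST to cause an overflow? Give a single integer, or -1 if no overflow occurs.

1. dequeue(): empty, no-op, size=0
2. enqueue(8): size=1
3. enqueue(95): size=2
4. enqueue(40): size=3
5. enqueue(45): size=3=cap → OVERFLOW (fail)
6. enqueue(80): size=3=cap → OVERFLOW (fail)
7. enqueue(92): size=3=cap → OVERFLOW (fail)
8. enqueue(1): size=3=cap → OVERFLOW (fail)
9. enqueue(83): size=3=cap → OVERFLOW (fail)
10. enqueue(45): size=3=cap → OVERFLOW (fail)
11. enqueue(81): size=3=cap → OVERFLOW (fail)
12. enqueue(33): size=3=cap → OVERFLOW (fail)
13. enqueue(99): size=3=cap → OVERFLOW (fail)

Answer: 5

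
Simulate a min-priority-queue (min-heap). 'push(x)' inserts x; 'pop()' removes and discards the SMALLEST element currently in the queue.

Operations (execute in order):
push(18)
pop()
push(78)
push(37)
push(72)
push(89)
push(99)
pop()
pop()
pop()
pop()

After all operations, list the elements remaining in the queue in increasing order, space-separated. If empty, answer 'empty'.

Answer: 99

Derivation:
push(18): heap contents = [18]
pop() → 18: heap contents = []
push(78): heap contents = [78]
push(37): heap contents = [37, 78]
push(72): heap contents = [37, 72, 78]
push(89): heap contents = [37, 72, 78, 89]
push(99): heap contents = [37, 72, 78, 89, 99]
pop() → 37: heap contents = [72, 78, 89, 99]
pop() → 72: heap contents = [78, 89, 99]
pop() → 78: heap contents = [89, 99]
pop() → 89: heap contents = [99]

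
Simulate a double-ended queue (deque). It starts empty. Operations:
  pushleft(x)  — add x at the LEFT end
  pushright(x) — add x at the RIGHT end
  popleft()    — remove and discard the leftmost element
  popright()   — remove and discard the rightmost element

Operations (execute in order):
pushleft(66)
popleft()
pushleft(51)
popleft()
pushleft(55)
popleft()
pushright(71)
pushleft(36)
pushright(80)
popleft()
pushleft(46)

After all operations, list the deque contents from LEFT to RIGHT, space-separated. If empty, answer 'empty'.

pushleft(66): [66]
popleft(): []
pushleft(51): [51]
popleft(): []
pushleft(55): [55]
popleft(): []
pushright(71): [71]
pushleft(36): [36, 71]
pushright(80): [36, 71, 80]
popleft(): [71, 80]
pushleft(46): [46, 71, 80]

Answer: 46 71 80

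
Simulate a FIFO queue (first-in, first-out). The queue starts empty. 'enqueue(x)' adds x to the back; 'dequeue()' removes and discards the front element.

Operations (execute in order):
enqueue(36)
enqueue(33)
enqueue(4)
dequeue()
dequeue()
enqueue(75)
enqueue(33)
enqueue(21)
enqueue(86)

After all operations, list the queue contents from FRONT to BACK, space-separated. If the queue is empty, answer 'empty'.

Answer: 4 75 33 21 86

Derivation:
enqueue(36): [36]
enqueue(33): [36, 33]
enqueue(4): [36, 33, 4]
dequeue(): [33, 4]
dequeue(): [4]
enqueue(75): [4, 75]
enqueue(33): [4, 75, 33]
enqueue(21): [4, 75, 33, 21]
enqueue(86): [4, 75, 33, 21, 86]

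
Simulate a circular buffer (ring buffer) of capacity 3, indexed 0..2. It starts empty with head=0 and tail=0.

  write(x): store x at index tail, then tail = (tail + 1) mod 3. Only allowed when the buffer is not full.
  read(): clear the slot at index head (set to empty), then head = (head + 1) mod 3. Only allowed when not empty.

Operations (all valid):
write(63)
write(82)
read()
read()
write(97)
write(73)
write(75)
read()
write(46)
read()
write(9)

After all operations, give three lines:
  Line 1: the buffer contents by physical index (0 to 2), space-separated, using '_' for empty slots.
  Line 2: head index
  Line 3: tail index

Answer: 9 75 46
1
1

Derivation:
write(63): buf=[63 _ _], head=0, tail=1, size=1
write(82): buf=[63 82 _], head=0, tail=2, size=2
read(): buf=[_ 82 _], head=1, tail=2, size=1
read(): buf=[_ _ _], head=2, tail=2, size=0
write(97): buf=[_ _ 97], head=2, tail=0, size=1
write(73): buf=[73 _ 97], head=2, tail=1, size=2
write(75): buf=[73 75 97], head=2, tail=2, size=3
read(): buf=[73 75 _], head=0, tail=2, size=2
write(46): buf=[73 75 46], head=0, tail=0, size=3
read(): buf=[_ 75 46], head=1, tail=0, size=2
write(9): buf=[9 75 46], head=1, tail=1, size=3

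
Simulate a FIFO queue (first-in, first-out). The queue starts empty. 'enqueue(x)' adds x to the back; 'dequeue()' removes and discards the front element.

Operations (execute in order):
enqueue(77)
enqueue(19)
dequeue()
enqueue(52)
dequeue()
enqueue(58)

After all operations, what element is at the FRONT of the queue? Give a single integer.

Answer: 52

Derivation:
enqueue(77): queue = [77]
enqueue(19): queue = [77, 19]
dequeue(): queue = [19]
enqueue(52): queue = [19, 52]
dequeue(): queue = [52]
enqueue(58): queue = [52, 58]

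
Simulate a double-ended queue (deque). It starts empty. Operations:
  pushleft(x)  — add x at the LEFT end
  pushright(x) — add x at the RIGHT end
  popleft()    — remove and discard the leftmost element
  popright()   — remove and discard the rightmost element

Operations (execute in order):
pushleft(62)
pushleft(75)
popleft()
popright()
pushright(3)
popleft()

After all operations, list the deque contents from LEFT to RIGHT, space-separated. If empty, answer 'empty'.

pushleft(62): [62]
pushleft(75): [75, 62]
popleft(): [62]
popright(): []
pushright(3): [3]
popleft(): []

Answer: empty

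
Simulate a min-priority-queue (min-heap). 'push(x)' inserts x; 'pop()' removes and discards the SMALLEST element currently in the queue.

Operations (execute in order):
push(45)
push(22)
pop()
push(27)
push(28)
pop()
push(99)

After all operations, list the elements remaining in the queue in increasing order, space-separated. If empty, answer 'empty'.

push(45): heap contents = [45]
push(22): heap contents = [22, 45]
pop() → 22: heap contents = [45]
push(27): heap contents = [27, 45]
push(28): heap contents = [27, 28, 45]
pop() → 27: heap contents = [28, 45]
push(99): heap contents = [28, 45, 99]

Answer: 28 45 99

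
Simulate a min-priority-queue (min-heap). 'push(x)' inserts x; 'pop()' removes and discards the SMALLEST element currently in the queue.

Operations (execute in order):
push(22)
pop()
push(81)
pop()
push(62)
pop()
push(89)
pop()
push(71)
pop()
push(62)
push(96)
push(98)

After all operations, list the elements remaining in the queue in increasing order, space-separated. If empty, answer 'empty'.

push(22): heap contents = [22]
pop() → 22: heap contents = []
push(81): heap contents = [81]
pop() → 81: heap contents = []
push(62): heap contents = [62]
pop() → 62: heap contents = []
push(89): heap contents = [89]
pop() → 89: heap contents = []
push(71): heap contents = [71]
pop() → 71: heap contents = []
push(62): heap contents = [62]
push(96): heap contents = [62, 96]
push(98): heap contents = [62, 96, 98]

Answer: 62 96 98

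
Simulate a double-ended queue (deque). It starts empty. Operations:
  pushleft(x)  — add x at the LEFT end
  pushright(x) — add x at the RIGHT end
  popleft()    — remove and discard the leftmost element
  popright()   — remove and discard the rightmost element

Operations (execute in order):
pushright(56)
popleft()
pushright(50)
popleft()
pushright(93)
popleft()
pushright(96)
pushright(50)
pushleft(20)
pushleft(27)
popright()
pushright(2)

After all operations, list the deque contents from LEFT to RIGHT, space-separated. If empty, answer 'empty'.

pushright(56): [56]
popleft(): []
pushright(50): [50]
popleft(): []
pushright(93): [93]
popleft(): []
pushright(96): [96]
pushright(50): [96, 50]
pushleft(20): [20, 96, 50]
pushleft(27): [27, 20, 96, 50]
popright(): [27, 20, 96]
pushright(2): [27, 20, 96, 2]

Answer: 27 20 96 2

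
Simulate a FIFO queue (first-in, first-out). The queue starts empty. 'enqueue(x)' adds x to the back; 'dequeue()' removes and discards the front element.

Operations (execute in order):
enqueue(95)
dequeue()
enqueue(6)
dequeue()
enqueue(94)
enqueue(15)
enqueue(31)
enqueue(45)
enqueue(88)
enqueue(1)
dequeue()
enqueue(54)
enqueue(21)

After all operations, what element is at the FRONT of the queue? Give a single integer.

Answer: 15

Derivation:
enqueue(95): queue = [95]
dequeue(): queue = []
enqueue(6): queue = [6]
dequeue(): queue = []
enqueue(94): queue = [94]
enqueue(15): queue = [94, 15]
enqueue(31): queue = [94, 15, 31]
enqueue(45): queue = [94, 15, 31, 45]
enqueue(88): queue = [94, 15, 31, 45, 88]
enqueue(1): queue = [94, 15, 31, 45, 88, 1]
dequeue(): queue = [15, 31, 45, 88, 1]
enqueue(54): queue = [15, 31, 45, 88, 1, 54]
enqueue(21): queue = [15, 31, 45, 88, 1, 54, 21]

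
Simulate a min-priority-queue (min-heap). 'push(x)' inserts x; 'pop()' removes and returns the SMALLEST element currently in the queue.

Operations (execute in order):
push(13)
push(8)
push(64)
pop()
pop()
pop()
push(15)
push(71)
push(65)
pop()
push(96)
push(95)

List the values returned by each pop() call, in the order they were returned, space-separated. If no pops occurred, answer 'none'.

Answer: 8 13 64 15

Derivation:
push(13): heap contents = [13]
push(8): heap contents = [8, 13]
push(64): heap contents = [8, 13, 64]
pop() → 8: heap contents = [13, 64]
pop() → 13: heap contents = [64]
pop() → 64: heap contents = []
push(15): heap contents = [15]
push(71): heap contents = [15, 71]
push(65): heap contents = [15, 65, 71]
pop() → 15: heap contents = [65, 71]
push(96): heap contents = [65, 71, 96]
push(95): heap contents = [65, 71, 95, 96]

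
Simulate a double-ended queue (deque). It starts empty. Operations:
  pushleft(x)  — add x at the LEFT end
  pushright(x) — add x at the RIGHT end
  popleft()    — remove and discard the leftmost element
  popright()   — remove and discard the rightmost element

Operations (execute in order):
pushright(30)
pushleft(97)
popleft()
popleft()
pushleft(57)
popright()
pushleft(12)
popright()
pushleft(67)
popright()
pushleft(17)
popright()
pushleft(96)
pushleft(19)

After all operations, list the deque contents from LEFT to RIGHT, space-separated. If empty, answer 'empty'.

pushright(30): [30]
pushleft(97): [97, 30]
popleft(): [30]
popleft(): []
pushleft(57): [57]
popright(): []
pushleft(12): [12]
popright(): []
pushleft(67): [67]
popright(): []
pushleft(17): [17]
popright(): []
pushleft(96): [96]
pushleft(19): [19, 96]

Answer: 19 96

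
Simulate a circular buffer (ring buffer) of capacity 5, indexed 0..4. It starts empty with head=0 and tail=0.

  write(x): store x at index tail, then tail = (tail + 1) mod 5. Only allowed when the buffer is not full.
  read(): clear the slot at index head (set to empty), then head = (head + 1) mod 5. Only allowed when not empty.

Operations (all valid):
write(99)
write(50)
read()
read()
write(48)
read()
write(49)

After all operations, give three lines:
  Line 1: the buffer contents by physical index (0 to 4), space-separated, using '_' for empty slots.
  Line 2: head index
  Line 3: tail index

write(99): buf=[99 _ _ _ _], head=0, tail=1, size=1
write(50): buf=[99 50 _ _ _], head=0, tail=2, size=2
read(): buf=[_ 50 _ _ _], head=1, tail=2, size=1
read(): buf=[_ _ _ _ _], head=2, tail=2, size=0
write(48): buf=[_ _ 48 _ _], head=2, tail=3, size=1
read(): buf=[_ _ _ _ _], head=3, tail=3, size=0
write(49): buf=[_ _ _ 49 _], head=3, tail=4, size=1

Answer: _ _ _ 49 _
3
4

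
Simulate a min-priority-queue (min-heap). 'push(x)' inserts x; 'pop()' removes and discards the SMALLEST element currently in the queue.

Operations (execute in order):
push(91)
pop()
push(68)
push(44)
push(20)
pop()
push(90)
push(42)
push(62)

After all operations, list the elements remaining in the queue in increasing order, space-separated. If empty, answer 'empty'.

Answer: 42 44 62 68 90

Derivation:
push(91): heap contents = [91]
pop() → 91: heap contents = []
push(68): heap contents = [68]
push(44): heap contents = [44, 68]
push(20): heap contents = [20, 44, 68]
pop() → 20: heap contents = [44, 68]
push(90): heap contents = [44, 68, 90]
push(42): heap contents = [42, 44, 68, 90]
push(62): heap contents = [42, 44, 62, 68, 90]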